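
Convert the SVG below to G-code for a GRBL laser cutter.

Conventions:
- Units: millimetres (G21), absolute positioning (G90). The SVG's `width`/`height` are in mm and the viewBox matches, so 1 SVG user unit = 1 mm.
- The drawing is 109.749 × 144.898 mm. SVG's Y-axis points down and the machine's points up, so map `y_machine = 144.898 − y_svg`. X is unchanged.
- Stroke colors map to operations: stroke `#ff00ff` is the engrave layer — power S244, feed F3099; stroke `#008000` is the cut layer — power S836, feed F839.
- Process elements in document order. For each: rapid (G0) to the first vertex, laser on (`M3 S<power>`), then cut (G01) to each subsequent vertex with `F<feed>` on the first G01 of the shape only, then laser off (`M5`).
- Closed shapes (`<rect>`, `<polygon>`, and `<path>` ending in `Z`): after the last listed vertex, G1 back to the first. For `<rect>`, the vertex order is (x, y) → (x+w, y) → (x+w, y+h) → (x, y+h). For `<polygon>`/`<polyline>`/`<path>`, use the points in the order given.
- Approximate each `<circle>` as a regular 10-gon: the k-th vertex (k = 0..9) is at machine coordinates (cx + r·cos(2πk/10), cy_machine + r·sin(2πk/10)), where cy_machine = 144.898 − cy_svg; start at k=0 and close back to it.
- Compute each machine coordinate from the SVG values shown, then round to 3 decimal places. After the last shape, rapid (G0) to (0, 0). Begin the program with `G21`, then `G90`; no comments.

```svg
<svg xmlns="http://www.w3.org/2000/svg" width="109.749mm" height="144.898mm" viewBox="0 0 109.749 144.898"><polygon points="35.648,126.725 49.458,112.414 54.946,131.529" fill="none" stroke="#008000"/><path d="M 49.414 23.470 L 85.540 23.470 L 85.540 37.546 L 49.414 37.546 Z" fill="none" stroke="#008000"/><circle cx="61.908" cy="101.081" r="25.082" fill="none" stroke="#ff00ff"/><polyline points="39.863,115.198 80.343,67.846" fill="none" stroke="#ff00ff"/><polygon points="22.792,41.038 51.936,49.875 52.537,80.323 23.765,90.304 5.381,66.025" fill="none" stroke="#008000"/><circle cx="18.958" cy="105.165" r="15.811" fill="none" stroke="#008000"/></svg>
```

G21
G90
G0 X35.648 Y18.173
M3 S836
G01 X49.458 Y32.484 F839
G01 X54.946 Y13.369
G01 X35.648 Y18.173
M5
G0 X49.414 Y121.428
M3 S836
G01 X85.540 Y121.428 F839
G01 X85.540 Y107.352
G01 X49.414 Y107.352
G01 X49.414 Y121.428
M5
G0 X86.990 Y43.817
M3 S244
G01 X82.200 Y58.560 F3099
G01 X69.659 Y67.671
G01 X54.157 Y67.671
G01 X41.616 Y58.560
G01 X36.826 Y43.817
G01 X41.616 Y29.074
G01 X54.157 Y19.963
G01 X69.659 Y19.963
G01 X82.200 Y29.074
G01 X86.990 Y43.817
M5
G0 X39.863 Y29.700
M3 S244
G01 X80.343 Y77.052 F3099
M5
G0 X22.792 Y103.860
M3 S836
G01 X51.936 Y95.023 F839
G01 X52.537 Y64.575
G01 X23.765 Y54.594
G01 X5.381 Y78.873
G01 X22.792 Y103.860
M5
G0 X34.769 Y39.733
M3 S836
G01 X31.749 Y49.026 F839
G01 X23.844 Y54.770
G01 X14.072 Y54.770
G01 X6.167 Y49.026
G01 X3.147 Y39.733
G01 X6.167 Y30.440
G01 X14.072 Y24.696
G01 X23.844 Y24.696
G01 X31.749 Y30.440
G01 X34.769 Y39.733
M5
G0 X0.000 Y0.000

Since the viewBox matches the mm dimensions, user units are millimetres directly. The only transform is the Y-flip y_m = 144.898 − y_svg.

Shape 1 is a regular polygon drawn with `<polygon>`. Its stroke #008000 means cut at S836, F839. After flipping Y the toolpath is (35.648,18.173) → (49.458,32.484) → (54.946,13.369) → (35.648,18.173), returning to the start.

Shape 2 is a rectangle drawn with `<path>`. Its stroke #008000 means cut at S836, F839. After flipping Y the toolpath is (49.414,121.428) → (85.540,121.428) → (85.540,107.352) → (49.414,107.352) → (49.414,121.428), returning to the start.

Shape 3 is a circle drawn with `<circle>`. Its stroke #ff00ff means engrave at S244, F3099. After flipping Y the toolpath is (86.990,43.817) → (82.200,58.560) → (69.659,67.671) → (54.157,67.671) → (41.616,58.560) → (36.826,43.817) → (41.616,29.074) → (54.157,19.963) → (69.659,19.963) → (82.200,29.074) → (86.990,43.817), returning to the start.

Shape 4 is a line segment drawn with `<polyline>`. Its stroke #ff00ff means engrave at S244, F3099. After flipping Y the toolpath is (39.863,29.700) → (80.343,77.052).

Shape 5 is a regular polygon drawn with `<polygon>`. Its stroke #008000 means cut at S836, F839. After flipping Y the toolpath is (22.792,103.860) → (51.936,95.023) → (52.537,64.575) → (23.765,54.594) → (5.381,78.873) → (22.792,103.860), returning to the start.

Shape 6 is a circle drawn with `<circle>`. Its stroke #008000 means cut at S836, F839. After flipping Y the toolpath is (34.769,39.733) → (31.749,49.026) → (23.844,54.770) → (14.072,54.770) → (6.167,49.026) → (3.147,39.733) → (6.167,30.440) → (14.072,24.696) → (23.844,24.696) → (31.749,30.440) → (34.769,39.733), returning to the start.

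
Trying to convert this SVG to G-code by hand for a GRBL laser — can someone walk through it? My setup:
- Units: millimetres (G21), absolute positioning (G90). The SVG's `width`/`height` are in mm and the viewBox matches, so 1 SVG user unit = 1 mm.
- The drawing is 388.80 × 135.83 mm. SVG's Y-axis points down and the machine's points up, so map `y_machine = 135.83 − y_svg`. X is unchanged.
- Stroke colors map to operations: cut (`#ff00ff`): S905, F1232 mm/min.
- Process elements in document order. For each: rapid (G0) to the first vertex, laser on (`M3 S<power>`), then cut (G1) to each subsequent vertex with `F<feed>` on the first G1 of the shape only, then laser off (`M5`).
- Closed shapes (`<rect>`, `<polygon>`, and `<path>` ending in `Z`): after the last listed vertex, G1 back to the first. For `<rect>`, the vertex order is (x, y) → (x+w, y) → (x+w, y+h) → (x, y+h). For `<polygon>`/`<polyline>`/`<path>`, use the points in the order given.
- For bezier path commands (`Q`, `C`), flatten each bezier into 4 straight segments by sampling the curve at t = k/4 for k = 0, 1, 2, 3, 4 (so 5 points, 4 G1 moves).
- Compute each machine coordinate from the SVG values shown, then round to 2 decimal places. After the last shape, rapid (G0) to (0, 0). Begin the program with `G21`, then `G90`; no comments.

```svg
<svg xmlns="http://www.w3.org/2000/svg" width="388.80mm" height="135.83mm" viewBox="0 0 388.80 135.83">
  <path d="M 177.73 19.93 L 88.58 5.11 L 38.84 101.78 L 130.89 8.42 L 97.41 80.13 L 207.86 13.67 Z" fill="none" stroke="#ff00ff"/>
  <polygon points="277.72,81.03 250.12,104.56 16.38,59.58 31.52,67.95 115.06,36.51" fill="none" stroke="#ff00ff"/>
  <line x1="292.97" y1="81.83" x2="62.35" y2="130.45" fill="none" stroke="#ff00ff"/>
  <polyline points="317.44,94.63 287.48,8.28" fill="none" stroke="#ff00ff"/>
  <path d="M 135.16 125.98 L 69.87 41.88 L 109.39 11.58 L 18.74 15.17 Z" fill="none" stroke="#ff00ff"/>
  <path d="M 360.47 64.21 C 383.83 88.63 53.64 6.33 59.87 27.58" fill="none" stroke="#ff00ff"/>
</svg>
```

G21
G90
G0 X177.73 Y115.90
M3 S905
G1 X88.58 Y130.72 F1232
G1 X38.84 Y34.05
G1 X130.89 Y127.41
G1 X97.41 Y55.70
G1 X207.86 Y122.16
G1 X177.73 Y115.90
M5
G0 X277.72 Y54.80
M3 S905
G1 X250.12 Y31.27 F1232
G1 X16.38 Y76.25
G1 X31.52 Y67.88
G1 X115.06 Y99.32
G1 X277.72 Y54.80
M5
G0 X292.97 Y54.00
M3 S905
G1 X62.35 Y5.38 F1232
M5
G0 X317.44 Y41.20
M3 S905
G1 X287.48 Y127.55 F1232
M5
G0 X135.16 Y9.85
M3 S905
G1 X69.87 Y93.95 F1232
G1 X109.39 Y124.25
G1 X18.74 Y120.66
G1 X135.16 Y9.85
M5
G0 X360.47 Y71.62
M3 S905
G1 X322.48 Y70.03 F1232
G1 X216.59 Y88.75
G1 X107.50 Y108.06
G1 X59.87 Y108.25
M5
G0 X0.00 Y0.00

viewBox `0 0 388.80 135.83` with mm width/height → 1 unit = 1 mm. Flip: y_m = 135.83 − y_svg.

**Shape 1** — `<path>` closed polygon, stroke `#ff00ff` → cut (S905, F1232). Machine vertices: (177.73,115.90) → (88.58,130.72) → (38.84,34.05) → (130.89,127.41) → (97.41,55.70) → (207.86,122.16) → (177.73,115.90). Closed: final G1 returns to the first vertex.

**Shape 2** — `<polygon>` closed polygon, stroke `#ff00ff` → cut (S905, F1232). Machine vertices: (277.72,54.80) → (250.12,31.27) → (16.38,76.25) → (31.52,67.88) → (115.06,99.32) → (277.72,54.80). Closed: final G1 returns to the first vertex.

**Shape 3** — `<line>` line segment, stroke `#ff00ff` → cut (S905, F1232). Machine vertices: (292.97,54.00) → (62.35,5.38). Open path.

**Shape 4** — `<polyline>` line segment, stroke `#ff00ff` → cut (S905, F1232). Machine vertices: (317.44,41.20) → (287.48,127.55). Open path.

**Shape 5** — `<path>` closed polygon, stroke `#ff00ff` → cut (S905, F1232). Machine vertices: (135.16,9.85) → (69.87,93.95) → (109.39,124.25) → (18.74,120.66) → (135.16,9.85). Closed: final G1 returns to the first vertex.

**Shape 6** — `<path>` cubic bezier, stroke `#ff00ff` → cut (S905, F1232). Control points (SVG): P0=(360.47,64.21), P1=(383.83,88.63), P2=(53.64,6.33), P3=(59.87,27.58); sampled at t=k/4. Machine vertices: (360.47,71.62) → (322.48,70.03) → (216.59,88.75) → (107.50,108.06) → (59.87,108.25). Open path.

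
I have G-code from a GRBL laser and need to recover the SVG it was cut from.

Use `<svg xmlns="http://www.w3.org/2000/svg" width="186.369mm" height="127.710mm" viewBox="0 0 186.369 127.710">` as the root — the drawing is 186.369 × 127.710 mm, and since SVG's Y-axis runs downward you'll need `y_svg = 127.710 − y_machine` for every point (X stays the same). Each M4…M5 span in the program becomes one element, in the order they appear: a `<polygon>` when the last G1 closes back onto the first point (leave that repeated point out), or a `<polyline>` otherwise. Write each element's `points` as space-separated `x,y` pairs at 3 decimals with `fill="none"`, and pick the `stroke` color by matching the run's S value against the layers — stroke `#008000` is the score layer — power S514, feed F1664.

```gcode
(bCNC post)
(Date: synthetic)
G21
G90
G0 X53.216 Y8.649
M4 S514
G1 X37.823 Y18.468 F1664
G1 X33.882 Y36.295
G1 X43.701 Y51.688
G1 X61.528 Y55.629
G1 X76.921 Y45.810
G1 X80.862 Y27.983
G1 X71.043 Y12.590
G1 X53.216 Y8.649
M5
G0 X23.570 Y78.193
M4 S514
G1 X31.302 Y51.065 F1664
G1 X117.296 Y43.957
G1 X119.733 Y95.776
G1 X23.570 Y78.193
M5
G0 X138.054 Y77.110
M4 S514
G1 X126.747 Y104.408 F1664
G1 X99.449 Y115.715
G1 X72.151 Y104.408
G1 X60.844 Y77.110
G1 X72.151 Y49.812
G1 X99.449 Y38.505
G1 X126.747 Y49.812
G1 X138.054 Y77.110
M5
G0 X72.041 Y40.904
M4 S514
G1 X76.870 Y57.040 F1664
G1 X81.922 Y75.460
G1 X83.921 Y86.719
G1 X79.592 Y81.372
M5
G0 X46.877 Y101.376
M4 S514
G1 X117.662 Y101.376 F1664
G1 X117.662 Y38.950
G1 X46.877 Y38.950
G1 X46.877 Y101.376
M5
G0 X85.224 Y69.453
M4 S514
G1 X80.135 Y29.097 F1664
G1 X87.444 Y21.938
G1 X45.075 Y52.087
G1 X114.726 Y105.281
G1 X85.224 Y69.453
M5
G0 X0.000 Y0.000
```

Each laser-on run becomes one SVG element. Flip Y back into SVG space with y_svg = 127.710 − y_machine. Every run uses S514, so all elements get stroke `#008000` (score).

Run 1: The run returns to its start, so emit a `<polygon>` with points (Y-flipped): 53.216,119.061 37.823,109.242 33.882,91.415 43.701,76.022 61.528,72.081 76.921,81.900 80.862,99.727 71.043,115.120.

Run 2: The run returns to its start, so emit a `<polygon>` with points (Y-flipped): 23.570,49.517 31.302,76.645 117.296,83.753 119.733,31.934.

Run 3: The run returns to its start, so emit a `<polygon>` with points (Y-flipped): 138.054,50.600 126.747,23.302 99.449,11.995 72.151,23.302 60.844,50.600 72.151,77.898 99.449,89.205 126.747,77.898.

Run 4: The run is open, so emit a `<polyline>` with points (Y-flipped): 72.041,86.806 76.870,70.670 81.922,52.250 83.921,40.991 79.592,46.338.

Run 5: The run returns to its start, so emit a `<polygon>` with points (Y-flipped): 46.877,26.334 117.662,26.334 117.662,88.760 46.877,88.760.

Run 6: The run returns to its start, so emit a `<polygon>` with points (Y-flipped): 85.224,58.257 80.135,98.613 87.444,105.772 45.075,75.623 114.726,22.429.

<svg xmlns="http://www.w3.org/2000/svg" width="186.369mm" height="127.710mm" viewBox="0 0 186.369 127.710">
  <polygon points="53.216,119.061 37.823,109.242 33.882,91.415 43.701,76.022 61.528,72.081 76.921,81.900 80.862,99.727 71.043,115.120" fill="none" stroke="#008000"/>
  <polygon points="23.570,49.517 31.302,76.645 117.296,83.753 119.733,31.934" fill="none" stroke="#008000"/>
  <polygon points="138.054,50.600 126.747,23.302 99.449,11.995 72.151,23.302 60.844,50.600 72.151,77.898 99.449,89.205 126.747,77.898" fill="none" stroke="#008000"/>
  <polyline points="72.041,86.806 76.870,70.670 81.922,52.250 83.921,40.991 79.592,46.338" fill="none" stroke="#008000"/>
  <polygon points="46.877,26.334 117.662,26.334 117.662,88.760 46.877,88.760" fill="none" stroke="#008000"/>
  <polygon points="85.224,58.257 80.135,98.613 87.444,105.772 45.075,75.623 114.726,22.429" fill="none" stroke="#008000"/>
</svg>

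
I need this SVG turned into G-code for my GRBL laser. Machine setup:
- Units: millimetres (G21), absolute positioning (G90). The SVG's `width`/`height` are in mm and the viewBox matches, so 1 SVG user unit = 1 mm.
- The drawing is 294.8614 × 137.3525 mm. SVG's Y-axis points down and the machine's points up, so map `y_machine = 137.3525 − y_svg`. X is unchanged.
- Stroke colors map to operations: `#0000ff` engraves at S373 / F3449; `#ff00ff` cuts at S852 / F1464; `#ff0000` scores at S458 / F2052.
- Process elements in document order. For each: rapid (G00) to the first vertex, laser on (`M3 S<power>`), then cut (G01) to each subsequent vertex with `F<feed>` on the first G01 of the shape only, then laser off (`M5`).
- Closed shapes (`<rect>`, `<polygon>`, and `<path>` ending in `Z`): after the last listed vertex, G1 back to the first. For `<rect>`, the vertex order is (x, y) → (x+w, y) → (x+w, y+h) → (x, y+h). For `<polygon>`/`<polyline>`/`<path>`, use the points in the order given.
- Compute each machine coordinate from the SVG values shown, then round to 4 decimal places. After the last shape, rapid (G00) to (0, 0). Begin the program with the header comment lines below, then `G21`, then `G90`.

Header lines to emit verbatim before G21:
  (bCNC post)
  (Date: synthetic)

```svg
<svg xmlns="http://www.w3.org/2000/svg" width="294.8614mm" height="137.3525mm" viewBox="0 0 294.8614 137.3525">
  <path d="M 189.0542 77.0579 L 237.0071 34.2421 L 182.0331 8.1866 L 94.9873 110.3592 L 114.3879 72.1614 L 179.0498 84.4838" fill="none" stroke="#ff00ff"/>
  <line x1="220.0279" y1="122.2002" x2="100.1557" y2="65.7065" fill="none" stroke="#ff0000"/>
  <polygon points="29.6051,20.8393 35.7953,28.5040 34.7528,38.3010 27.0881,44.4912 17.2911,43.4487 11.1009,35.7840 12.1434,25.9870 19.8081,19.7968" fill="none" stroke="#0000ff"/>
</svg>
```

(bCNC post)
(Date: synthetic)
G21
G90
G00 X189.0542 Y60.2946
M3 S852
G01 X237.0071 Y103.1104 F1464
G01 X182.0331 Y129.1659
G01 X94.9873 Y26.9933
G01 X114.3879 Y65.1911
G01 X179.0498 Y52.8687
M5
G00 X220.0279 Y15.1523
M3 S458
G01 X100.1557 Y71.6460 F2052
M5
G00 X29.6051 Y116.5132
M3 S373
G01 X35.7953 Y108.8485 F3449
G01 X34.7528 Y99.0515
G01 X27.0881 Y92.8613
G01 X17.2911 Y93.9038
G01 X11.1009 Y101.5685
G01 X12.1434 Y111.3655
G01 X19.8081 Y117.5557
G01 X29.6051 Y116.5132
M5
G00 X0.0000 Y0.0000

Since the viewBox matches the mm dimensions, user units are millimetres directly. The only transform is the Y-flip y_m = 137.3525 − y_svg.

Shape 1 is a open polyline drawn with `<path>`. Its stroke #ff00ff means cut at S852, F1464. After flipping Y the toolpath is (189.0542,60.2946) → (237.0071,103.1104) → (182.0331,129.1659) → (94.9873,26.9933) → (114.3879,65.1911) → (179.0498,52.8687).

Shape 2 is a line segment drawn with `<line>`. Its stroke #ff0000 means score at S458, F2052. After flipping Y the toolpath is (220.0279,15.1523) → (100.1557,71.6460).

Shape 3 is a regular polygon drawn with `<polygon>`. Its stroke #0000ff means engrave at S373, F3449. After flipping Y the toolpath is (29.6051,116.5132) → (35.7953,108.8485) → (34.7528,99.0515) → (27.0881,92.8613) → (17.2911,93.9038) → (11.1009,101.5685) → (12.1434,111.3655) → (19.8081,117.5557) → (29.6051,116.5132), returning to the start.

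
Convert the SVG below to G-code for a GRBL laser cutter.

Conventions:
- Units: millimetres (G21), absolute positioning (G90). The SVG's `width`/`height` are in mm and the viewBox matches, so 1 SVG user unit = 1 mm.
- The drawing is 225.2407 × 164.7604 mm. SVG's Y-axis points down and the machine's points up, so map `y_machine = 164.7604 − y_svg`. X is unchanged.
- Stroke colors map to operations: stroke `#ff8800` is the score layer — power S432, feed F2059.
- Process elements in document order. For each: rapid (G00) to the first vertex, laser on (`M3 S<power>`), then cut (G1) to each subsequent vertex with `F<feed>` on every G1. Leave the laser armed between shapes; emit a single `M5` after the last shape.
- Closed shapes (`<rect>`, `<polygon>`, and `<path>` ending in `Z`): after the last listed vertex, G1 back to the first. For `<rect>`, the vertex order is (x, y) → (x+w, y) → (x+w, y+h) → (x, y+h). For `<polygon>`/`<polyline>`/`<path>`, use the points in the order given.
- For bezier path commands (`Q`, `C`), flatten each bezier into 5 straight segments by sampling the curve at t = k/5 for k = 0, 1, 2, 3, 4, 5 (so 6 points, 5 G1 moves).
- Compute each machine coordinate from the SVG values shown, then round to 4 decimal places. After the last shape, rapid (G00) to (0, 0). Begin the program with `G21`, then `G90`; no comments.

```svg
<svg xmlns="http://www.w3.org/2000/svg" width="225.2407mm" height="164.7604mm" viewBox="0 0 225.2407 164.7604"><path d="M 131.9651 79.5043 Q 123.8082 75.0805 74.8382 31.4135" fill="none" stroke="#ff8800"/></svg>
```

G21
G90
G00 X131.9651 Y85.2561
M3 S432
G1 X127.0698 Y88.5953 F2059
G1 X118.9095 Y95.0741 F2059
G1 X107.4841 Y104.6922 F2059
G1 X92.7937 Y117.4498 F2059
G1 X74.8382 Y133.3469 F2059
M5
G00 X0.0000 Y0.0000

Since the viewBox matches the mm dimensions, user units are millimetres directly. The only transform is the Y-flip y_m = 164.7604 − y_svg.

Shape 1 is a quadratic bezier drawn with `<path>`. Its stroke #ff8800 means score at S432, F2059. After flipping Y the toolpath is (131.9651,85.2561) → (127.0698,88.5953) → (118.9095,95.0741) → (107.4841,104.6922) → (92.7937,117.4498) → (74.8382,133.3469).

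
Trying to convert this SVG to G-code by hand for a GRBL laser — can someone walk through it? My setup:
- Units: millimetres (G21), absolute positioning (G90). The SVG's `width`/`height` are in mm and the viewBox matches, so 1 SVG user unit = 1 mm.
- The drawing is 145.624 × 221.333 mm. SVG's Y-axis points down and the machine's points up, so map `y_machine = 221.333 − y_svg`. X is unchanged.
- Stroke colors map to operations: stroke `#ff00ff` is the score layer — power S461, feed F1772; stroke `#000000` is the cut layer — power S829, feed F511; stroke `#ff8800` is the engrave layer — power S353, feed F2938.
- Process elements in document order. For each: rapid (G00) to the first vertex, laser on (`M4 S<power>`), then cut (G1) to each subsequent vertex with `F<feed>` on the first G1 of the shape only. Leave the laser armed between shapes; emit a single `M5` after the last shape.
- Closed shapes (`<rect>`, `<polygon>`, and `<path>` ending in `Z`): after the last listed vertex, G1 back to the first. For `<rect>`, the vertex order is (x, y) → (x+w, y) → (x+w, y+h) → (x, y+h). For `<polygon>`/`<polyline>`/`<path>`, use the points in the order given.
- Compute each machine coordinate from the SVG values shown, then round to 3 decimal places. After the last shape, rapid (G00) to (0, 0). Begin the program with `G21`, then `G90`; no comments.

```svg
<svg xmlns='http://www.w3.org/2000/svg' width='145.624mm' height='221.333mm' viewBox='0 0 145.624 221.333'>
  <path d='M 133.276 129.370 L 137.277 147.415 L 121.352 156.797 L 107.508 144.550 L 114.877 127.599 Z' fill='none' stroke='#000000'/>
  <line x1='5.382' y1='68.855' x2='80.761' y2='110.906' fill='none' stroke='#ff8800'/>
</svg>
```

Since the viewBox matches the mm dimensions, user units are millimetres directly. The only transform is the Y-flip y_m = 221.333 − y_svg.

Shape 1 is a regular polygon drawn with `<path>`. Its stroke #000000 means cut at S829, F511. After flipping Y the toolpath is (133.276,91.963) → (137.277,73.918) → (121.352,64.536) → (107.508,76.783) → (114.877,93.734) → (133.276,91.963), returning to the start.

Shape 2 is a line segment drawn with `<line>`. Its stroke #ff8800 means engrave at S353, F2938. After flipping Y the toolpath is (5.382,152.478) → (80.761,110.427).

G21
G90
G00 X133.276 Y91.963
M4 S829
G1 X137.277 Y73.918 F511
G1 X121.352 Y64.536
G1 X107.508 Y76.783
G1 X114.877 Y93.734
G1 X133.276 Y91.963
G00 X5.382 Y152.478
M4 S353
G1 X80.761 Y110.427 F2938
M5
G00 X0.000 Y0.000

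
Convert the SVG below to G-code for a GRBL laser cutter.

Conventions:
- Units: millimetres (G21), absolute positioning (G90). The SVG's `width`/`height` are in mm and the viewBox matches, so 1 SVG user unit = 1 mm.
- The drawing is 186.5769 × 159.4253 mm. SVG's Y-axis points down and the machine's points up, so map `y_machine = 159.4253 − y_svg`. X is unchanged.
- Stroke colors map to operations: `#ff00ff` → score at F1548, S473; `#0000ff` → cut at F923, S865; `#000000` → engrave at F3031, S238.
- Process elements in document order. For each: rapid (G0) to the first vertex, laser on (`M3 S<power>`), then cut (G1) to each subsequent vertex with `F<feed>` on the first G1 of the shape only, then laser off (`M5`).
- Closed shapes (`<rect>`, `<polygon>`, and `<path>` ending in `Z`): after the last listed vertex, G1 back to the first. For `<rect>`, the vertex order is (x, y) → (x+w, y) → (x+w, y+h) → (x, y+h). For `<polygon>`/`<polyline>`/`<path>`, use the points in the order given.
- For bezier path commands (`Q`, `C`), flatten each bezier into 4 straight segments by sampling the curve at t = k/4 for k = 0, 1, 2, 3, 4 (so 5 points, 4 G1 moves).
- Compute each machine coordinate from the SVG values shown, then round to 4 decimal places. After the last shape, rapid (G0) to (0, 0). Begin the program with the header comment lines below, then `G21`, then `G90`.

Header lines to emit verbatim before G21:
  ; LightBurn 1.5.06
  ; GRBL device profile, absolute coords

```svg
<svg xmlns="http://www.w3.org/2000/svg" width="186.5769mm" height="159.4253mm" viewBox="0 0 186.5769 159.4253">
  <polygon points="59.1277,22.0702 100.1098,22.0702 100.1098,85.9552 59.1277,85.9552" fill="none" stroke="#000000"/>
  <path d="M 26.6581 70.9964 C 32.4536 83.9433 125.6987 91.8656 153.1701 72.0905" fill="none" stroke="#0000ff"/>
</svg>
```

1 u = 1 mm; y_m = 159.4253 − y.

[1] `<polygon>` rectangle, #000000→engrave S238 F3031: (59.1277,137.3551) → (100.1098,137.3551) → (100.1098,73.4701) → (59.1277,73.4701) → (59.1277,137.3551) (closed)

[2] `<path>` cubic bezier, #0000ff→cut S865 F923: (26.6581,88.4289) → (45.0074,80.0151) → (81.7856,75.6111) → (122.6281,77.3425) → (153.1701,87.3348)

; LightBurn 1.5.06
; GRBL device profile, absolute coords
G21
G90
G0 X59.1277 Y137.3551
M3 S238
G1 X100.1098 Y137.3551 F3031
G1 X100.1098 Y73.4701
G1 X59.1277 Y73.4701
G1 X59.1277 Y137.3551
M5
G0 X26.6581 Y88.4289
M3 S865
G1 X45.0074 Y80.0151 F923
G1 X81.7856 Y75.6111
G1 X122.6281 Y77.3425
G1 X153.1701 Y87.3348
M5
G0 X0.0000 Y0.0000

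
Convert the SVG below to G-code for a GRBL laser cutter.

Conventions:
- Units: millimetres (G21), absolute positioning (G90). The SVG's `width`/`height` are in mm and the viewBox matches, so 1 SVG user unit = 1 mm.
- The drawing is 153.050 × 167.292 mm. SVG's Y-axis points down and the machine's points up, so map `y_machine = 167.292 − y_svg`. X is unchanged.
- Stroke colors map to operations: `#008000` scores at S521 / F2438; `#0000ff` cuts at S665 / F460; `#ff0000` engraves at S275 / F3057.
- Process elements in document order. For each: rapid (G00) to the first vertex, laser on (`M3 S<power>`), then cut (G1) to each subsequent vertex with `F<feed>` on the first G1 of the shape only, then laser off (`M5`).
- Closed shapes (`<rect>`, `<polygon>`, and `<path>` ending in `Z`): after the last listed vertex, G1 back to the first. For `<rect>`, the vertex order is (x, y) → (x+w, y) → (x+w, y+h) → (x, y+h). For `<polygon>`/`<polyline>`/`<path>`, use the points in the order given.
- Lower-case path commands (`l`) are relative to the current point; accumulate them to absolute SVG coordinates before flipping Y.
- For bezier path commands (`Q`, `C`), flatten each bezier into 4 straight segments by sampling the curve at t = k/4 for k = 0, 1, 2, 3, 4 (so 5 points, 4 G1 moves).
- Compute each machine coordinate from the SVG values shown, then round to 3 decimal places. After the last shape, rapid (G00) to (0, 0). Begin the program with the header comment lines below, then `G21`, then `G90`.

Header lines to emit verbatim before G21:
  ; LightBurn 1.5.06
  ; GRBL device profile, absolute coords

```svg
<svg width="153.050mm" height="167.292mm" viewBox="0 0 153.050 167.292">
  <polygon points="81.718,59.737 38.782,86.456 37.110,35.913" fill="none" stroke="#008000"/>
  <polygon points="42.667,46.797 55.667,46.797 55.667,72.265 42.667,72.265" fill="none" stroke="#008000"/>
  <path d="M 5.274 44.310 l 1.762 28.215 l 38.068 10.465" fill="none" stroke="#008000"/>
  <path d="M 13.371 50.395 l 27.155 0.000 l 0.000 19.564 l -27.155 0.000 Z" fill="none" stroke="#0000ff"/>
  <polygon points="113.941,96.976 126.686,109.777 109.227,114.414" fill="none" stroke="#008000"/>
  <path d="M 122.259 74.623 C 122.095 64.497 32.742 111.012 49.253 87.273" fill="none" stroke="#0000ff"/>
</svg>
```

; LightBurn 1.5.06
; GRBL device profile, absolute coords
G21
G90
G00 X81.718 Y107.555
M3 S521
G1 X38.782 Y80.836 F2438
G1 X37.110 Y131.379
G1 X81.718 Y107.555
M5
G00 X42.667 Y120.495
M3 S521
G1 X55.667 Y120.495 F2438
G1 X55.667 Y95.027
G1 X42.667 Y95.027
G1 X42.667 Y120.495
M5
G00 X5.274 Y122.982
M3 S521
G1 X7.036 Y94.767 F2438
G1 X45.104 Y84.302
M5
G00 X13.371 Y116.897
M3 S665
G1 X40.526 Y116.897 F460
G1 X40.526 Y97.333
G1 X13.371 Y97.333
G1 X13.371 Y116.897
M5
G00 X113.941 Y70.316
M3 S521
G1 X126.686 Y57.515 F2438
G1 X109.227 Y52.878
G1 X113.941 Y70.316
M5
G00 X122.259 Y92.669
M3 S665
G1 X108.461 Y91.626 F460
G1 X79.503 Y81.239
G1 X53.672 Y73.405
G1 X49.253 Y80.019
M5
G00 X0.000 Y0.000

Since the viewBox matches the mm dimensions, user units are millimetres directly. The only transform is the Y-flip y_m = 167.292 − y_svg.

Shape 1 is a regular polygon drawn with `<polygon>`. Its stroke #008000 means score at S521, F2438. After flipping Y the toolpath is (81.718,107.555) → (38.782,80.836) → (37.110,131.379) → (81.718,107.555), returning to the start.

Shape 2 is a rectangle drawn with `<polygon>`. Its stroke #008000 means score at S521, F2438. After flipping Y the toolpath is (42.667,120.495) → (55.667,120.495) → (55.667,95.027) → (42.667,95.027) → (42.667,120.495), returning to the start.

Shape 3 is a open polyline drawn with `<path>`. Its stroke #008000 means score at S521, F2438. After flipping Y the toolpath is (5.274,122.982) → (7.036,94.767) → (45.104,84.302).

Shape 4 is a rectangle drawn with `<path>`. Its stroke #0000ff means cut at S665, F460. After flipping Y the toolpath is (13.371,116.897) → (40.526,116.897) → (40.526,97.333) → (13.371,97.333) → (13.371,116.897), returning to the start.

Shape 5 is a regular polygon drawn with `<polygon>`. Its stroke #008000 means score at S521, F2438. After flipping Y the toolpath is (113.941,70.316) → (126.686,57.515) → (109.227,52.878) → (113.941,70.316), returning to the start.

Shape 6 is a cubic bezier drawn with `<path>`. Its stroke #0000ff means cut at S665, F460. After flipping Y the toolpath is (122.259,92.669) → (108.461,91.626) → (79.503,81.239) → (53.672,73.405) → (49.253,80.019).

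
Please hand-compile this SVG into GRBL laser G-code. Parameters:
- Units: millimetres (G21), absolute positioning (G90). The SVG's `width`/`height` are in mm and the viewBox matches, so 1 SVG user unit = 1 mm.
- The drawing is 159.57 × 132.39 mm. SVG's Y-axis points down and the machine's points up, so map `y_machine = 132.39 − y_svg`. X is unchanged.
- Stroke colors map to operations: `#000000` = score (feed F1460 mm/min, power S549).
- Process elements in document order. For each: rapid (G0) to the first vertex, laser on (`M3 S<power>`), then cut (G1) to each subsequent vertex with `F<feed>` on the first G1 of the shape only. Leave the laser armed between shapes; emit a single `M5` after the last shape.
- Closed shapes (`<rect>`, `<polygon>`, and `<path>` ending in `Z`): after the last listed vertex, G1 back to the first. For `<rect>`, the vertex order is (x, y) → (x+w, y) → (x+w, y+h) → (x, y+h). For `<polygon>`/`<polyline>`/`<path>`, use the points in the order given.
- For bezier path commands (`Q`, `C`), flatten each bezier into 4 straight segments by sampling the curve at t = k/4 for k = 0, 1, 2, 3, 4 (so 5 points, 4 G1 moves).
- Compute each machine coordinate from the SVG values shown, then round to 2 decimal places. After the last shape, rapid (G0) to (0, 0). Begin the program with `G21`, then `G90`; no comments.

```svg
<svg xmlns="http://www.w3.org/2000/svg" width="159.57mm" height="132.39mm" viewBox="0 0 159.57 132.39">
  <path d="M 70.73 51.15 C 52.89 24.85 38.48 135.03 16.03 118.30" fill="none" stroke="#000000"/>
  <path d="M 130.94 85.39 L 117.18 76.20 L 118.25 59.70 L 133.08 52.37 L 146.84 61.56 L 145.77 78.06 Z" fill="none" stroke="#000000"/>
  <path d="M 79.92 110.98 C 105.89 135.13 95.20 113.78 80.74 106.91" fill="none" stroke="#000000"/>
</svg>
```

1 u = 1 mm; y_m = 132.39 − y.

[1] `<path>` cubic bezier, #000000→score S549 F1460: (70.73,81.24) → (57.81,79.49) → (45.11,51.25) → (31.54,21.22) → (16.03,14.09)

[2] `<path>` regular polygon, #000000→score S549 F1460: (130.94,47.00) → (117.18,56.19) → (118.25,72.69) → (133.08,80.02) → (146.84,70.83) → (145.77,54.33) → (130.94,47.00) (closed)

[3] `<path>` cubic bezier, #000000→score S549 F1460: (79.92,21.41) → (93.04,10.89) → (95.49,11.81) → (90.36,18.55) → (80.74,25.48)

G21
G90
G0 X70.73 Y81.24
M3 S549
G1 X57.81 Y79.49 F1460
G1 X45.11 Y51.25
G1 X31.54 Y21.22
G1 X16.03 Y14.09
G0 X130.94 Y47.00
M3 S549
G1 X117.18 Y56.19 F1460
G1 X118.25 Y72.69
G1 X133.08 Y80.02
G1 X146.84 Y70.83
G1 X145.77 Y54.33
G1 X130.94 Y47.00
G0 X79.92 Y21.41
M3 S549
G1 X93.04 Y10.89 F1460
G1 X95.49 Y11.81
G1 X90.36 Y18.55
G1 X80.74 Y25.48
M5
G0 X0.00 Y0.00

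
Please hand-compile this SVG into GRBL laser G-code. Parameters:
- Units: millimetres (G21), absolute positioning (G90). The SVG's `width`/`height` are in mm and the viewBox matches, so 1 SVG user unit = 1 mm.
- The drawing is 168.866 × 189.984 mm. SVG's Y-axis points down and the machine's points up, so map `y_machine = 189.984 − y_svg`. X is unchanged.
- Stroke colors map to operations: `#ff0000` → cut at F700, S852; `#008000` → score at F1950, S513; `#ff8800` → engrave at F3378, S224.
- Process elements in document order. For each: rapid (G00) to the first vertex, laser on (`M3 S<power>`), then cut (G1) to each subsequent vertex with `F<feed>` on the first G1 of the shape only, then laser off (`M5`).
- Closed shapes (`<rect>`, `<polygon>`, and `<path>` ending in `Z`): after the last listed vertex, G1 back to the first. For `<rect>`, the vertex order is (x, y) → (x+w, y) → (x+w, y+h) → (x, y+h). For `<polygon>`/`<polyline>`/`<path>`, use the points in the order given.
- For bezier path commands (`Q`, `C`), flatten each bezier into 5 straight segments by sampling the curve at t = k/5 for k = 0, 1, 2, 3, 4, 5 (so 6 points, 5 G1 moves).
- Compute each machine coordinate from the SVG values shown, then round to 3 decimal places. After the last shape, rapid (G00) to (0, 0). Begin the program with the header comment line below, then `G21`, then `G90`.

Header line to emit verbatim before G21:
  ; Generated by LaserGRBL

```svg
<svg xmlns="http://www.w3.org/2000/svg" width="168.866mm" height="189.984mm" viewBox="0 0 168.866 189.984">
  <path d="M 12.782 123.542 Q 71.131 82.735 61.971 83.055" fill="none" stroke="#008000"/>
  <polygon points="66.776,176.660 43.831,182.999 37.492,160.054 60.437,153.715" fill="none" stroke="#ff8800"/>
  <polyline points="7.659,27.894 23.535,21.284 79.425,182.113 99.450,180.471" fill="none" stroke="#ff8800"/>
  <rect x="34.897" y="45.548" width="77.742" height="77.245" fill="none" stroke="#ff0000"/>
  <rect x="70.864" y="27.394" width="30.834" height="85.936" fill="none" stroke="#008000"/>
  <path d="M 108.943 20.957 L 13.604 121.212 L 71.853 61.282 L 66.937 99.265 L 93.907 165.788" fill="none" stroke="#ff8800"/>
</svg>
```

1 u = 1 mm; y_m = 189.984 − y.

[1] `<path>` quadratic bezier, #008000→score S513 F1950: (12.782,66.442) → (33.421,81.120) → (48.660,92.507) → (58.498,100.605) → (62.935,105.412) → (61.971,106.929)

[2] `<polygon>` regular polygon, #ff8800→engrave S224 F3378: (66.776,13.324) → (43.831,6.985) → (37.492,29.930) → (60.437,36.269) → (66.776,13.324) (closed)

[3] `<polyline>` open polyline, #ff8800→engrave S224 F3378: (7.659,162.090) → (23.535,168.700) → (79.425,7.871) → (99.450,9.513)

[4] `<rect>` rectangle, #ff0000→cut S852 F700: (34.897,144.436) → (112.639,144.436) → (112.639,67.191) → (34.897,67.191) → (34.897,144.436) (closed)

[5] `<rect>` rectangle, #008000→score S513 F1950: (70.864,162.590) → (101.698,162.590) → (101.698,76.654) → (70.864,76.654) → (70.864,162.590) (closed)

[6] `<path>` open polyline, #ff8800→engrave S224 F3378: (108.943,169.027) → (13.604,68.772) → (71.853,128.702) → (66.937,90.719) → (93.907,24.196)

; Generated by LaserGRBL
G21
G90
G00 X12.782 Y66.442
M3 S513
G1 X33.421 Y81.120 F1950
G1 X48.660 Y92.507
G1 X58.498 Y100.605
G1 X62.935 Y105.412
G1 X61.971 Y106.929
M5
G00 X66.776 Y13.324
M3 S224
G1 X43.831 Y6.985 F3378
G1 X37.492 Y29.930
G1 X60.437 Y36.269
G1 X66.776 Y13.324
M5
G00 X7.659 Y162.090
M3 S224
G1 X23.535 Y168.700 F3378
G1 X79.425 Y7.871
G1 X99.450 Y9.513
M5
G00 X34.897 Y144.436
M3 S852
G1 X112.639 Y144.436 F700
G1 X112.639 Y67.191
G1 X34.897 Y67.191
G1 X34.897 Y144.436
M5
G00 X70.864 Y162.590
M3 S513
G1 X101.698 Y162.590 F1950
G1 X101.698 Y76.654
G1 X70.864 Y76.654
G1 X70.864 Y162.590
M5
G00 X108.943 Y169.027
M3 S224
G1 X13.604 Y68.772 F3378
G1 X71.853 Y128.702
G1 X66.937 Y90.719
G1 X93.907 Y24.196
M5
G00 X0.000 Y0.000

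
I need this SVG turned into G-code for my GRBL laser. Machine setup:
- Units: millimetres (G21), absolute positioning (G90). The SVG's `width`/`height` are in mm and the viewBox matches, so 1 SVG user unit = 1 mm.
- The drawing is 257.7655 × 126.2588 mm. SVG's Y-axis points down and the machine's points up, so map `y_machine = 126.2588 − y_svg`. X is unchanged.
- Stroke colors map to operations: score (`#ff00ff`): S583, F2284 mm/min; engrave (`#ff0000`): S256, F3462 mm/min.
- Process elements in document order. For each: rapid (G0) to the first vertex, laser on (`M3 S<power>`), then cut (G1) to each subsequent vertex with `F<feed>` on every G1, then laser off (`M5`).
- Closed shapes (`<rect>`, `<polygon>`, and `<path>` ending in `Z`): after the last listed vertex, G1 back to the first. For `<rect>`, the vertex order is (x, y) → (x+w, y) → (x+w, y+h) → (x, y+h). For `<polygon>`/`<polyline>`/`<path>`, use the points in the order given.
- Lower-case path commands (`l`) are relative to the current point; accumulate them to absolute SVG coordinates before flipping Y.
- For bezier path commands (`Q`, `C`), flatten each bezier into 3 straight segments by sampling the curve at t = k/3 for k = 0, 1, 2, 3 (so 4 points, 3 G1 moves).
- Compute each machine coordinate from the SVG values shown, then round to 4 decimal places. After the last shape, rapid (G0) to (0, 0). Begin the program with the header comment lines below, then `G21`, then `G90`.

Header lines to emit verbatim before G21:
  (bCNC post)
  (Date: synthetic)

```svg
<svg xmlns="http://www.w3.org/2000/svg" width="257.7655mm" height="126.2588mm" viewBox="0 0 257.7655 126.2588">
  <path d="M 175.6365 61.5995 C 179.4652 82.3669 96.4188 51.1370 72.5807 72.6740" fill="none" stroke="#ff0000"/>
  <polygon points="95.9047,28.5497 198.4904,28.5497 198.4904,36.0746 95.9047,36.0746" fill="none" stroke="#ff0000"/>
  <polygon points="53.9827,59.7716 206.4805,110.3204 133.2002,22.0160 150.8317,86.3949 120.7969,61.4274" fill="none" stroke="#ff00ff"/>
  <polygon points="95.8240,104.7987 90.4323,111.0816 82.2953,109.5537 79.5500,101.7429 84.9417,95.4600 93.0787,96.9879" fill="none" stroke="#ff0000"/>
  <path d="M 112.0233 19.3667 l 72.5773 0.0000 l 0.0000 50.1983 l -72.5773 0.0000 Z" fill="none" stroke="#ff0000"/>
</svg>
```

(bCNC post)
(Date: synthetic)
G21
G90
G0 X175.6365 Y64.6593
M3 S256
G1 X155.9173 Y57.3442 F3462
G1 X110.7444 Y61.4130 F3462
G1 X72.5807 Y53.5848 F3462
M5
G0 X95.9047 Y97.7091
M3 S256
G1 X198.4904 Y97.7091 F3462
G1 X198.4904 Y90.1842 F3462
G1 X95.9047 Y90.1842 F3462
G1 X95.9047 Y97.7091 F3462
M5
G0 X53.9827 Y66.4872
M3 S583
G1 X206.4805 Y15.9384 F2284
G1 X133.2002 Y104.2428 F2284
G1 X150.8317 Y39.8639 F2284
G1 X120.7969 Y64.8314 F2284
G1 X53.9827 Y66.4872 F2284
M5
G0 X95.8240 Y21.4601
M3 S256
G1 X90.4323 Y15.1772 F3462
G1 X82.2953 Y16.7051 F3462
G1 X79.5500 Y24.5159 F3462
G1 X84.9417 Y30.7988 F3462
G1 X93.0787 Y29.2709 F3462
G1 X95.8240 Y21.4601 F3462
M5
G0 X112.0233 Y106.8921
M3 S256
G1 X184.6006 Y106.8921 F3462
G1 X184.6006 Y56.6938 F3462
G1 X112.0233 Y56.6938 F3462
G1 X112.0233 Y106.8921 F3462
M5
G0 X0.0000 Y0.0000

1 u = 1 mm; y_m = 126.2588 − y.

[1] `<path>` cubic bezier, #ff0000→engrave S256 F3462: (175.6365,64.6593) → (155.9173,57.3442) → (110.7444,61.4130) → (72.5807,53.5848)

[2] `<polygon>` rectangle, #ff0000→engrave S256 F3462: (95.9047,97.7091) → (198.4904,97.7091) → (198.4904,90.1842) → (95.9047,90.1842) → (95.9047,97.7091) (closed)

[3] `<polygon>` closed polygon, #ff00ff→score S583 F2284: (53.9827,66.4872) → (206.4805,15.9384) → (133.2002,104.2428) → (150.8317,39.8639) → (120.7969,64.8314) → (53.9827,66.4872) (closed)

[4] `<polygon>` regular polygon, #ff0000→engrave S256 F3462: (95.8240,21.4601) → (90.4323,15.1772) → (82.2953,16.7051) → (79.5500,24.5159) → (84.9417,30.7988) → (93.0787,29.2709) → (95.8240,21.4601) (closed)

[5] `<path>` rectangle, #ff0000→engrave S256 F3462: (112.0233,106.8921) → (184.6006,106.8921) → (184.6006,56.6938) → (112.0233,56.6938) → (112.0233,106.8921) (closed)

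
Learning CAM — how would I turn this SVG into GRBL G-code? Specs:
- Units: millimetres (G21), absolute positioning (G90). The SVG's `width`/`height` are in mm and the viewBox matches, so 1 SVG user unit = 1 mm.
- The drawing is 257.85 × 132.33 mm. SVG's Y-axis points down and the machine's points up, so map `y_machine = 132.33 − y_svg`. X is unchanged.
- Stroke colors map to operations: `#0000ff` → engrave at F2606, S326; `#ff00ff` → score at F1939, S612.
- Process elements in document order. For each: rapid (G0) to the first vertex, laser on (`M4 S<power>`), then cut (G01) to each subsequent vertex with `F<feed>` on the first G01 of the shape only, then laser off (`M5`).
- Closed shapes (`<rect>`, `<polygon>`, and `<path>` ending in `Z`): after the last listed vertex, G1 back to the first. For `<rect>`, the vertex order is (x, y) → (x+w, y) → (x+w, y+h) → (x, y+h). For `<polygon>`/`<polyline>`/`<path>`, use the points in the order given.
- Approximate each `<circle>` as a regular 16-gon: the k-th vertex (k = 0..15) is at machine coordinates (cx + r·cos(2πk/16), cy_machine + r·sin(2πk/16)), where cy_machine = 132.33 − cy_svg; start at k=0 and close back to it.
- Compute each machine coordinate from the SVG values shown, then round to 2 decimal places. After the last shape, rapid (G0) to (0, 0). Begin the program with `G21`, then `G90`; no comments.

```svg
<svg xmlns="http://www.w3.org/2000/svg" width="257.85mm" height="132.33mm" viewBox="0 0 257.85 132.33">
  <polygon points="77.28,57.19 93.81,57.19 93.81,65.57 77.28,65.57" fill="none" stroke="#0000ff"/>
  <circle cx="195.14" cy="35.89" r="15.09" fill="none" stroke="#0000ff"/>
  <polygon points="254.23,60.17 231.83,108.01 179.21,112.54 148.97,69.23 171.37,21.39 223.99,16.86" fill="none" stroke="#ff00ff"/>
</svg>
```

G21
G90
G0 X77.28 Y75.14
M4 S326
G01 X93.81 Y75.14 F2606
G01 X93.81 Y66.76
G01 X77.28 Y66.76
G01 X77.28 Y75.14
M5
G0 X210.23 Y96.44
M4 S326
G01 X209.08 Y102.21 F2606
G01 X205.81 Y107.11
G01 X200.91 Y110.38
G01 X195.14 Y111.53
G01 X189.37 Y110.38
G01 X184.47 Y107.11
G01 X181.20 Y102.21
G01 X180.05 Y96.44
G01 X181.20 Y90.67
G01 X184.47 Y85.77
G01 X189.37 Y82.50
G01 X195.14 Y81.35
G01 X200.91 Y82.50
G01 X205.81 Y85.77
G01 X209.08 Y90.67
G01 X210.23 Y96.44
M5
G0 X254.23 Y72.16
M4 S612
G01 X231.83 Y24.32 F1939
G01 X179.21 Y19.79
G01 X148.97 Y63.10
G01 X171.37 Y110.94
G01 X223.99 Y115.47
G01 X254.23 Y72.16
M5
G0 X0.00 Y0.00

Since the viewBox matches the mm dimensions, user units are millimetres directly. The only transform is the Y-flip y_m = 132.33 − y_svg.

Shape 1 is a rectangle drawn with `<polygon>`. Its stroke #0000ff means engrave at S326, F2606. After flipping Y the toolpath is (77.28,75.14) → (93.81,75.14) → (93.81,66.76) → (77.28,66.76) → (77.28,75.14), returning to the start.

Shape 2 is a circle drawn with `<circle>`. Its stroke #0000ff means engrave at S326, F2606. After flipping Y the toolpath is (210.23,96.44) → (209.08,102.21) → (205.81,107.11) → (200.91,110.38) → (195.14,111.53) → (189.37,110.38) → (184.47,107.11) → (181.20,102.21) → (180.05,96.44) → (181.20,90.67) → (184.47,85.77) → (189.37,82.50) → (195.14,81.35) → (200.91,82.50) → (205.81,85.77) → (209.08,90.67) → (210.23,96.44), returning to the start.

Shape 3 is a regular polygon drawn with `<polygon>`. Its stroke #ff00ff means score at S612, F1939. After flipping Y the toolpath is (254.23,72.16) → (231.83,24.32) → (179.21,19.79) → (148.97,63.10) → (171.37,110.94) → (223.99,115.47) → (254.23,72.16), returning to the start.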